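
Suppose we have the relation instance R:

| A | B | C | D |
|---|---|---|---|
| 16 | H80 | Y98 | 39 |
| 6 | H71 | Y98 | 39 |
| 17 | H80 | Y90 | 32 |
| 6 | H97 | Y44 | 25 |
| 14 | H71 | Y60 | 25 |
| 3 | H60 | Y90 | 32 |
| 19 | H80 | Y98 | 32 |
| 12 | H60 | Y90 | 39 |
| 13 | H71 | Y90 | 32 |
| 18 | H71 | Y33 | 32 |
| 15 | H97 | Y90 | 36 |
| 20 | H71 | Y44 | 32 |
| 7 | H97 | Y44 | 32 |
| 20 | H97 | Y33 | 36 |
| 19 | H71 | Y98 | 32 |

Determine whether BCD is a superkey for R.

All 15 rows have distinct BCD values, so BCD → (all attributes) holds and BCD is a superkey.

Yes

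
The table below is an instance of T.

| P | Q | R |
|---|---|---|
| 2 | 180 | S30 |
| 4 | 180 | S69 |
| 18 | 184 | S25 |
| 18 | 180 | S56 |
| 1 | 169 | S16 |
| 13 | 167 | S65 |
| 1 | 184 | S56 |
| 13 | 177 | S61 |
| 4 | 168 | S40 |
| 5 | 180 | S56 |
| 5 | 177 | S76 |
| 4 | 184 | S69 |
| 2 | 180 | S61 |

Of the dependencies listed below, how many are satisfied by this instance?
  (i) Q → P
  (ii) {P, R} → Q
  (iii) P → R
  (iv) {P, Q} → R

0

(i) Q → P: Q=180: 5 rows → P takes values {2, 4, 18, 5} — violation; Q=184: 3 rows → P takes values {18, 1, 4} — violation; Q=177: 2 rows → P takes values {13, 5} — violation — fails.
(ii) {P, R} → Q: (P=4, R=S69): 2 rows → Q takes values {180, 184} — violation — fails.
(iii) P → R: P=2: 2 rows → R takes values {S30, S61} — violation; P=4: 3 rows → R takes values {S69, S40} — violation; P=18: 2 rows → R takes values {S25, S56} — violation; P=1: 2 rows → R takes values {S16, S56} — violation; P=13: 2 rows → R takes values {S65, S61} — violation; P=5: 2 rows → R takes values {S56, S76} — violation — fails.
(iv) {P, Q} → R: (P=2, Q=180): 2 rows → R takes values {S30, S61} — violation — fails.
None of the 4 dependencies hold.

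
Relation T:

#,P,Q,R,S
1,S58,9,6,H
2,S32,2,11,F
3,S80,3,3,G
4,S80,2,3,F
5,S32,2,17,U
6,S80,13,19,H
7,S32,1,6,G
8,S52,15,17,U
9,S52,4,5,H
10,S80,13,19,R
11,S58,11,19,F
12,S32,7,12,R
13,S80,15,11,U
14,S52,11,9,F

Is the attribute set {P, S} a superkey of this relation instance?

Yes

All 14 rows have distinct {P, S} values, so {P, S} → (all attributes) holds and {P, S} is a superkey.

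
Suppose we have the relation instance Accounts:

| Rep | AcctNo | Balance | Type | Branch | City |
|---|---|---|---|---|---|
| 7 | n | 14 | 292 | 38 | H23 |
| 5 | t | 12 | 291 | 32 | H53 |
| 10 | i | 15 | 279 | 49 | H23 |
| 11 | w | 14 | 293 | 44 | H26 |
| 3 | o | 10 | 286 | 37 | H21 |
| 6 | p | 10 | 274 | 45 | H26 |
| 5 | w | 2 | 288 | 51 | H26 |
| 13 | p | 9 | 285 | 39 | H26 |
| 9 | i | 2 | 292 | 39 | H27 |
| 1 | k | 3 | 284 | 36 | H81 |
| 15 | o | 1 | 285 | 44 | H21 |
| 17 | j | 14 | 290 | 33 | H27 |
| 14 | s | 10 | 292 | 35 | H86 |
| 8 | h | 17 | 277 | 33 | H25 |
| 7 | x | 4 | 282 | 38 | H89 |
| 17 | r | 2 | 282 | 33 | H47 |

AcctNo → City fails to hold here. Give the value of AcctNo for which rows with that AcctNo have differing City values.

AcctNo=n: 1 row → City = H23 ✓
AcctNo=t: 1 row → City = H53 ✓
AcctNo=i: 2 rows → City takes values {H23, H27} — violation
AcctNo=w: 2 rows → City = H26, H26 ✓
AcctNo=o: 2 rows → City = H21, H21 ✓
AcctNo=p: 2 rows → City = H26, H26 ✓
AcctNo=k: 1 row → City = H81 ✓
AcctNo=j: 1 row → City = H27 ✓
AcctNo=s: 1 row → City = H86 ✓
AcctNo=h: 1 row → City = H25 ✓
AcctNo=x: 1 row → City = H89 ✓
AcctNo=r: 1 row → City = H47 ✓
The only AcctNo value with inconsistent City is AcctNo=i.

i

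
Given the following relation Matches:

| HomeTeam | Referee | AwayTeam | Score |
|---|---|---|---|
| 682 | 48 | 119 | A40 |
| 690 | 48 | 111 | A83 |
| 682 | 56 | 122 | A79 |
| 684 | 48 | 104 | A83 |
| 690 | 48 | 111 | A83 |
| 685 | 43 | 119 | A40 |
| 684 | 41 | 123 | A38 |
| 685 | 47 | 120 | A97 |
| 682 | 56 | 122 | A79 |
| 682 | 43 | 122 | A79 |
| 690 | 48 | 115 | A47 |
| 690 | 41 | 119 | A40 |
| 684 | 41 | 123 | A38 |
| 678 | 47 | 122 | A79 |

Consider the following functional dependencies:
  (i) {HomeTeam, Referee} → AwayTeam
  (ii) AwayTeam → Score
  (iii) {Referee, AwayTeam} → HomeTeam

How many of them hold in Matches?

(i) {HomeTeam, Referee} → AwayTeam: (HomeTeam=690, Referee=48): 3 rows → AwayTeam takes values {111, 115} — violation — fails.
(ii) AwayTeam → Score: every LHS value maps to a single RHS value — holds.
(iii) {Referee, AwayTeam} → HomeTeam: every LHS value maps to a single RHS value — holds.
2 of the 3 dependencies hold.

2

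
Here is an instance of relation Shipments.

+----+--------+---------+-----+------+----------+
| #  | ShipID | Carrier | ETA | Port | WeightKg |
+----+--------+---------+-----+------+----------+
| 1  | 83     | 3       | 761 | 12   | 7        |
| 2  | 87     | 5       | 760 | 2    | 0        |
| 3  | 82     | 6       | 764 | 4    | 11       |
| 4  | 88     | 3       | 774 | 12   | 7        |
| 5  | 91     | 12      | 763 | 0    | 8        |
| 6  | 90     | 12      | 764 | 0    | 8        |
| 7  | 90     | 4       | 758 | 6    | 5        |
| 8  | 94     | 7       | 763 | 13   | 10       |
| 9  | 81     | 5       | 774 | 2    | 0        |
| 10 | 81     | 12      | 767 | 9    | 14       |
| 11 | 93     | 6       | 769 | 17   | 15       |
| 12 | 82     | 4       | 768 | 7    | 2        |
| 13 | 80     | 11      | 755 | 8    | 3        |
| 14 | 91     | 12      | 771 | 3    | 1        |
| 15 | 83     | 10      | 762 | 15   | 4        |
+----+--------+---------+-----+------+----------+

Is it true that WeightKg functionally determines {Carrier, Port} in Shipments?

WeightKg=7: rows 1, 4 → {Carrier,Port} = (3, 12), (3, 12) ✓
WeightKg=0: rows 2, 9 → {Carrier,Port} = (5, 2), (5, 2) ✓
WeightKg=11: row 3 → {Carrier,Port} = (6, 4) ✓
WeightKg=8: rows 5, 6 → {Carrier,Port} = (12, 0), (12, 0) ✓
WeightKg=5: row 7 → {Carrier,Port} = (4, 6) ✓
WeightKg=10: row 8 → {Carrier,Port} = (7, 13) ✓
WeightKg=14: row 10 → {Carrier,Port} = (12, 9) ✓
WeightKg=15: row 11 → {Carrier,Port} = (6, 17) ✓
WeightKg=2: row 12 → {Carrier,Port} = (4, 7) ✓
WeightKg=3: row 13 → {Carrier,Port} = (11, 8) ✓
WeightKg=1: row 14 → {Carrier,Port} = (12, 3) ✓
WeightKg=4: row 15 → {Carrier,Port} = (10, 15) ✓
Every WeightKg value is associated with a single {Carrier, Port} value, so WeightKg -> {Carrier, Port} holds.

Yes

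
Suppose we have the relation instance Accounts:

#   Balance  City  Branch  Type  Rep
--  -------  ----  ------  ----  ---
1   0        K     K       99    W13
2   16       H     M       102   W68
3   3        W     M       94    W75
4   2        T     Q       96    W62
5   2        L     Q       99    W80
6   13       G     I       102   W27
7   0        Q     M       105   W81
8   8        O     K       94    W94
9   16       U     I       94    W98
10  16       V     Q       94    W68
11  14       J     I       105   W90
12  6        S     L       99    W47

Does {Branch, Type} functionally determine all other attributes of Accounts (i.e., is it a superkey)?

All 12 rows have distinct {Branch, Type} values, so {Branch, Type} → (all attributes) holds and {Branch, Type} is a superkey.

Yes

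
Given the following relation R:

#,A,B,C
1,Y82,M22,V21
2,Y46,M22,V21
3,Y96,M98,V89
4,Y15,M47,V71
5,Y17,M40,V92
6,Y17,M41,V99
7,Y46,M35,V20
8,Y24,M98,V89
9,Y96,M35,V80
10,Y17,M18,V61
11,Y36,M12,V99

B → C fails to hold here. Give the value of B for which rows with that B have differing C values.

M35

B=M22: rows 1, 2 → C = V21, V21 ✓
B=M98: rows 3, 8 → C = V89, V89 ✓
B=M47: row 4 → C = V71 ✓
B=M40: row 5 → C = V92 ✓
B=M41: row 6 → C = V99 ✓
B=M35: rows 7, 9 → C takes values {V20, V80} — violation
B=M18: row 10 → C = V61 ✓
B=M12: row 11 → C = V99 ✓
The only B value with inconsistent C is B=M35.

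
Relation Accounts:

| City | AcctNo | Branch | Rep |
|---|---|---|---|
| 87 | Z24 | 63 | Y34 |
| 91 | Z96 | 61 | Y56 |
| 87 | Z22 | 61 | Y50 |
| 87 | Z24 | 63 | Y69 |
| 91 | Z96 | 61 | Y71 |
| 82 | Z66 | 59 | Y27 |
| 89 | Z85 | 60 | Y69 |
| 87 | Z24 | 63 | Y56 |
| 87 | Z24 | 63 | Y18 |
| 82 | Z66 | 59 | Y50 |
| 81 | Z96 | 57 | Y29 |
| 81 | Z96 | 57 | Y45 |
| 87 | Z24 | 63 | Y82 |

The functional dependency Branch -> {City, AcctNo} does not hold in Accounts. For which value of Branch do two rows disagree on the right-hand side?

Branch=63: 5 rows → {City,AcctNo} = (87, Z24), (87, Z24), (87, Z24), (87, Z24), (87, Z24) ✓
Branch=61: 3 rows → {City,AcctNo} takes values {(91, Z96), (87, Z22)} — violation
Branch=59: 2 rows → {City,AcctNo} = (82, Z66), (82, Z66) ✓
Branch=60: 1 row → {City,AcctNo} = (89, Z85) ✓
Branch=57: 2 rows → {City,AcctNo} = (81, Z96), (81, Z96) ✓
The only Branch value with inconsistent RHS is Branch=61.

61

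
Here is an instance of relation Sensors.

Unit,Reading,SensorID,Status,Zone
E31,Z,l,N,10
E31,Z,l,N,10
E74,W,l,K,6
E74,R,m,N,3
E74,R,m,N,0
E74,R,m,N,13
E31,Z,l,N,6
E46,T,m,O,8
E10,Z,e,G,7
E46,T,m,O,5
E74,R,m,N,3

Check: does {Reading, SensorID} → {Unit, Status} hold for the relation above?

(Reading=Z, SensorID=l): 3 rows → {Unit,Status} = (E31, N), (E31, N), (E31, N) ✓
(Reading=W, SensorID=l): 1 row → {Unit,Status} = (E74, K) ✓
(Reading=R, SensorID=m): 4 rows → {Unit,Status} = (E74, N), (E74, N), (E74, N), (E74, N) ✓
(Reading=T, SensorID=m): 2 rows → {Unit,Status} = (E46, O), (E46, O) ✓
(Reading=Z, SensorID=e): 1 row → {Unit,Status} = (E10, G) ✓
Every {Reading, SensorID} value is associated with a single {Unit, Status} value, so {Reading, SensorID} → {Unit, Status} holds.

Yes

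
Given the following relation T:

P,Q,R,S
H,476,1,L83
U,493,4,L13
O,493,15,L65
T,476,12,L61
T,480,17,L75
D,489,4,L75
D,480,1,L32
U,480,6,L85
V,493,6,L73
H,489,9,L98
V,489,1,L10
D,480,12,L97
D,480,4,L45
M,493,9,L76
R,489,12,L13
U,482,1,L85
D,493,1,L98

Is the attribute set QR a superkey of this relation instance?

All 17 rows have distinct QR values, so QR → (all attributes) holds and QR is a superkey.

Yes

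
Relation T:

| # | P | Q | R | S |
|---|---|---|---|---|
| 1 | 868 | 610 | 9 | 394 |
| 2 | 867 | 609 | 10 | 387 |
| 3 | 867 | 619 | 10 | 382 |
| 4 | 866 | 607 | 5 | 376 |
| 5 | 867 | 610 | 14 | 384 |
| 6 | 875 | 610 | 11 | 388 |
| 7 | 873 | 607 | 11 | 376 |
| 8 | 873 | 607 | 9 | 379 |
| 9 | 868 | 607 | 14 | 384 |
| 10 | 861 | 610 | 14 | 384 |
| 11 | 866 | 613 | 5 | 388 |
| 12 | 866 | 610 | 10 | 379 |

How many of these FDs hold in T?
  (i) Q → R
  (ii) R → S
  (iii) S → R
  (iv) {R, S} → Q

0

(i) Q → R: Q=610: rows 1, 5, 6, 10, 12 → R takes values {9, 14, 11, 10} — violation; Q=607: rows 4, 7, 8, 9 → R takes values {5, 11, 9, 14} — violation — fails.
(ii) R → S: R=9: rows 1, 8 → S takes values {394, 379} — violation; R=10: rows 2, 3, 12 → S takes values {387, 382, 379} — violation; R=5: rows 4, 11 → S takes values {376, 388} — violation; R=11: rows 6, 7 → S takes values {388, 376} — violation — fails.
(iii) S → R: S=376: rows 4, 7 → R takes values {5, 11} — violation; S=388: rows 6, 11 → R takes values {11, 5} — violation; S=379: rows 8, 12 → R takes values {9, 10} — violation — fails.
(iv) {R, S} → Q: (R=14, S=384): rows 5, 9, 10 → Q takes values {610, 607} — violation — fails.
None of the 4 dependencies hold.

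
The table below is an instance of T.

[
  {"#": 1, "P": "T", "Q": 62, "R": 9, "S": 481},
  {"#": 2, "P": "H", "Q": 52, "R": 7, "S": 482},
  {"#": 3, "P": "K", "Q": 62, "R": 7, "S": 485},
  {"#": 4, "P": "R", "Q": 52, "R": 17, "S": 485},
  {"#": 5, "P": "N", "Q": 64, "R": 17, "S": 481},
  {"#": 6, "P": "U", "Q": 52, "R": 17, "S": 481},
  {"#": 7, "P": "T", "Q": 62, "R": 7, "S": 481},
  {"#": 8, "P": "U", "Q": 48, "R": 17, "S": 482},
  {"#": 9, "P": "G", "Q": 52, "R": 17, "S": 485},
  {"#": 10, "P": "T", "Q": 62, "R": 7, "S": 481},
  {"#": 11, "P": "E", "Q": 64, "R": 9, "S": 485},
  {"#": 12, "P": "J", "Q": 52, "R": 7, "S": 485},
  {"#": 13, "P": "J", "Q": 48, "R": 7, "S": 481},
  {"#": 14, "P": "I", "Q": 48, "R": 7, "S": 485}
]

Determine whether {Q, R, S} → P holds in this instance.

No

(Q=62, R=9, S=481): row 1 → P = T ✓
(Q=52, R=7, S=482): row 2 → P = H ✓
(Q=62, R=7, S=485): row 3 → P = K ✓
(Q=52, R=17, S=485): rows 4, 9 → P takes values {R, G} — violation
(Q=64, R=17, S=481): row 5 → P = N ✓
(Q=52, R=17, S=481): row 6 → P = U ✓
(Q=62, R=7, S=481): rows 7, 10 → P = T, T ✓
(Q=48, R=17, S=482): row 8 → P = U ✓
(Q=64, R=9, S=485): row 11 → P = E ✓
(Q=52, R=7, S=485): row 12 → P = J ✓
(Q=48, R=7, S=481): row 13 → P = J ✓
(Q=48, R=7, S=485): row 14 → P = I ✓
Two rows agree on {Q, R, S} but differ on P, so {Q, R, S} → P does not hold.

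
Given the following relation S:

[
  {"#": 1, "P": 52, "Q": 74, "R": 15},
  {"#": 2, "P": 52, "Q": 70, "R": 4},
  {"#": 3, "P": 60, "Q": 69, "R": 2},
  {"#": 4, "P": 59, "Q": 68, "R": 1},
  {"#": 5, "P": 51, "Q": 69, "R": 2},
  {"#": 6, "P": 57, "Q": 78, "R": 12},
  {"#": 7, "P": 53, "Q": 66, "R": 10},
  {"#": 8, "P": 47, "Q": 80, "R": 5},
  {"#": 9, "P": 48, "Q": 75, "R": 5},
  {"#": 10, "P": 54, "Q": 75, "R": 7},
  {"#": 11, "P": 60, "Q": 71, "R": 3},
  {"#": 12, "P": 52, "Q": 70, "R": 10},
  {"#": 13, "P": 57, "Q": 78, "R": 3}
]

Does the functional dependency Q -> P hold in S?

No

Q=74: row 1 → P = 52 ✓
Q=70: rows 2, 12 → P = 52, 52 ✓
Q=69: rows 3, 5 → P takes values {60, 51} — violation
Q=68: row 4 → P = 59 ✓
Q=78: rows 6, 13 → P = 57, 57 ✓
Q=66: row 7 → P = 53 ✓
Q=80: row 8 → P = 47 ✓
Q=75: rows 9, 10 → P takes values {48, 54} — violation
Q=71: row 11 → P = 60 ✓
Two rows agree on Q but differ on P, so Q -> P does not hold.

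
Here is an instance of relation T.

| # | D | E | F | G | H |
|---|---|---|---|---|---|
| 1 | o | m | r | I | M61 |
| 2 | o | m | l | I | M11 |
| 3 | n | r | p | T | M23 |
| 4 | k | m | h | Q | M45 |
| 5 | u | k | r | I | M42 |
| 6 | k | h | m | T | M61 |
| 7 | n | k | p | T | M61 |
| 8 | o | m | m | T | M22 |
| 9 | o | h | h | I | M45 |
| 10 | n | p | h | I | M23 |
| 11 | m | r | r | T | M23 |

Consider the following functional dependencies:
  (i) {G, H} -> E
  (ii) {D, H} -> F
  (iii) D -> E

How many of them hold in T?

0

(i) {G, H} -> E: (G=T, H=M61): rows 6, 7 → E takes values {h, k} — violation — fails.
(ii) {D, H} -> F: (D=n, H=M23): rows 3, 10 → F takes values {p, h} — violation — fails.
(iii) D -> E: D=o: rows 1, 2, 8, 9 → E takes values {m, h} — violation; D=n: rows 3, 7, 10 → E takes values {r, k, p} — violation; D=k: rows 4, 6 → E takes values {m, h} — violation — fails.
None of the 3 dependencies hold.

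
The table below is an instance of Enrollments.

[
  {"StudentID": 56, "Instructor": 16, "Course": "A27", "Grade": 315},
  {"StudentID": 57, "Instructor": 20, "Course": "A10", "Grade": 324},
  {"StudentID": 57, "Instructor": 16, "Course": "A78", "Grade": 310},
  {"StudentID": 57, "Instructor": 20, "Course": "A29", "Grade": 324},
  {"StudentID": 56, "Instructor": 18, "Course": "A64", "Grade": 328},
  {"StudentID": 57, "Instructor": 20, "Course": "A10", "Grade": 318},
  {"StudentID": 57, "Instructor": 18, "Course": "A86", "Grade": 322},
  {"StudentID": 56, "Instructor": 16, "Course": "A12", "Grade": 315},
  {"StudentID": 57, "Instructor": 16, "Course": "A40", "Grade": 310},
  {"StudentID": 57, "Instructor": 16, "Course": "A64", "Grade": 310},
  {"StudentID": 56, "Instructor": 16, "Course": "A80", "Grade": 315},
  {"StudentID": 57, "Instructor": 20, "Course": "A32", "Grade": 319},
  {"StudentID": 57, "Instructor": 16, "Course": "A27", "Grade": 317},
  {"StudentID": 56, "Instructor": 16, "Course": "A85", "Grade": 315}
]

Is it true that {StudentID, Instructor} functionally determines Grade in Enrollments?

No

(StudentID=56, Instructor=16): 4 rows → Grade = 315, 315, 315, 315 ✓
(StudentID=57, Instructor=20): 4 rows → Grade takes values {324, 318, 319} — violation
(StudentID=57, Instructor=16): 4 rows → Grade takes values {310, 317} — violation
(StudentID=56, Instructor=18): 1 row → Grade = 328 ✓
(StudentID=57, Instructor=18): 1 row → Grade = 322 ✓
Two rows agree on {StudentID, Instructor} but differ on Grade, so {StudentID, Instructor} -> Grade does not hold.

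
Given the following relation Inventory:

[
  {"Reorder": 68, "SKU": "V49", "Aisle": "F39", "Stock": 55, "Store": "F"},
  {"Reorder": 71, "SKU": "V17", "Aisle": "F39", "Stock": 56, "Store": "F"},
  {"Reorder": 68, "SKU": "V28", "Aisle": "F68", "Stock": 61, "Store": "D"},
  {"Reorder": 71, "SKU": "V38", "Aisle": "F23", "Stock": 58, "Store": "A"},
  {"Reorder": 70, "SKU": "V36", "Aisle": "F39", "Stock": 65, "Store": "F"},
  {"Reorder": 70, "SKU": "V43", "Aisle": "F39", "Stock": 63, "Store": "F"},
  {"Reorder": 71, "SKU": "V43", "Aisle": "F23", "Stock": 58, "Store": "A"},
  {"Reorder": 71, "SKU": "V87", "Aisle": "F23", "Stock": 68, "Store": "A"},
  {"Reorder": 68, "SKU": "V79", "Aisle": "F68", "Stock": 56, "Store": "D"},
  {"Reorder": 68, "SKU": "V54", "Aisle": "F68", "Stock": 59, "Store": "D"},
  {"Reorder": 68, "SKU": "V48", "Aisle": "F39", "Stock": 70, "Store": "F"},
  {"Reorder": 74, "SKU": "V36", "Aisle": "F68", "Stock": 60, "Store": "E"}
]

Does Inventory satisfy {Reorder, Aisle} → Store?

Yes

(Reorder=68, Aisle=F39): 2 rows → Store = F, F ✓
(Reorder=71, Aisle=F39): 1 row → Store = F ✓
(Reorder=68, Aisle=F68): 3 rows → Store = D, D, D ✓
(Reorder=71, Aisle=F23): 3 rows → Store = A, A, A ✓
(Reorder=70, Aisle=F39): 2 rows → Store = F, F ✓
(Reorder=74, Aisle=F68): 1 row → Store = E ✓
Every {Reorder, Aisle} value is associated with a single Store value, so {Reorder, Aisle} → Store holds.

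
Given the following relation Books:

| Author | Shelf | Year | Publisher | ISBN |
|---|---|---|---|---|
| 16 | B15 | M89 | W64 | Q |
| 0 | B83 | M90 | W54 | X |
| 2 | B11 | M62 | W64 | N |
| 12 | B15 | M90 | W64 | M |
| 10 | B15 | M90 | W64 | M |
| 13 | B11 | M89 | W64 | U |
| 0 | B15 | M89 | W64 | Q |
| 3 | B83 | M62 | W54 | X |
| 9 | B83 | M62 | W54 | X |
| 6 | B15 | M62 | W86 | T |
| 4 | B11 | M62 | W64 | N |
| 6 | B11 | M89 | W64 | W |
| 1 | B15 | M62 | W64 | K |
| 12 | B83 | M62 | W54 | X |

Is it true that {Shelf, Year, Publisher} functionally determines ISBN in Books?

(Shelf=B15, Year=M89, Publisher=W64): 2 rows → ISBN = Q, Q ✓
(Shelf=B83, Year=M90, Publisher=W54): 1 row → ISBN = X ✓
(Shelf=B11, Year=M62, Publisher=W64): 2 rows → ISBN = N, N ✓
(Shelf=B15, Year=M90, Publisher=W64): 2 rows → ISBN = M, M ✓
(Shelf=B11, Year=M89, Publisher=W64): 2 rows → ISBN takes values {U, W} — violation
(Shelf=B83, Year=M62, Publisher=W54): 3 rows → ISBN = X, X, X ✓
(Shelf=B15, Year=M62, Publisher=W86): 1 row → ISBN = T ✓
(Shelf=B15, Year=M62, Publisher=W64): 1 row → ISBN = K ✓
Two rows agree on {Shelf, Year, Publisher} but differ on ISBN, so {Shelf, Year, Publisher} -> ISBN does not hold.

No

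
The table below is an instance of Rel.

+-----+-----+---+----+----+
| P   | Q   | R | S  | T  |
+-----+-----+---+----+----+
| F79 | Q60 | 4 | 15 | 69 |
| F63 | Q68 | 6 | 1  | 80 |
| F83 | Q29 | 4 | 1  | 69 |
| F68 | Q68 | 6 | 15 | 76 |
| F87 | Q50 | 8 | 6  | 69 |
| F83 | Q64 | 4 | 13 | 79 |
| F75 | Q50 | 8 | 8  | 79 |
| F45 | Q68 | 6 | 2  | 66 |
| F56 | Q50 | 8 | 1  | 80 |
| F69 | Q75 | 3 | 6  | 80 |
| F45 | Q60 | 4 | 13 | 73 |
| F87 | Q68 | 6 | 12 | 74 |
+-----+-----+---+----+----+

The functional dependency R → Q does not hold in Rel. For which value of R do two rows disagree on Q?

R=4: 4 rows → Q takes values {Q60, Q29, Q64} — violation
R=6: 4 rows → Q = Q68, Q68, Q68, Q68 ✓
R=8: 3 rows → Q = Q50, Q50, Q50 ✓
R=3: 1 row → Q = Q75 ✓
The only R value with inconsistent Q is R=4.

4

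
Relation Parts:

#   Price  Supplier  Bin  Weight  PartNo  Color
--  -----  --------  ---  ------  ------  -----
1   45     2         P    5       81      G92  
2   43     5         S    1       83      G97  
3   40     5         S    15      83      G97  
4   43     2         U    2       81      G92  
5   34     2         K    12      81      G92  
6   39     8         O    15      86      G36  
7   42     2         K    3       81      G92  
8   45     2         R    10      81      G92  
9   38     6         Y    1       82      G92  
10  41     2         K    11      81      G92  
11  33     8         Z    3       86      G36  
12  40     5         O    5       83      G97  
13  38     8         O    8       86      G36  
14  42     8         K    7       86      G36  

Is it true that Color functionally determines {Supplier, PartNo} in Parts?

Color=G92: rows 1, 4, 5, 7, 8, 9, 10 → {Supplier,PartNo} takes values {(2, 81), (6, 82)} — violation
Color=G97: rows 2, 3, 12 → {Supplier,PartNo} = (5, 83), (5, 83), (5, 83) ✓
Color=G36: rows 6, 11, 13, 14 → {Supplier,PartNo} = (8, 86), (8, 86), (8, 86), (8, 86) ✓
Two rows agree on Color but differ on {Supplier, PartNo}, so Color → {Supplier, PartNo} does not hold.

No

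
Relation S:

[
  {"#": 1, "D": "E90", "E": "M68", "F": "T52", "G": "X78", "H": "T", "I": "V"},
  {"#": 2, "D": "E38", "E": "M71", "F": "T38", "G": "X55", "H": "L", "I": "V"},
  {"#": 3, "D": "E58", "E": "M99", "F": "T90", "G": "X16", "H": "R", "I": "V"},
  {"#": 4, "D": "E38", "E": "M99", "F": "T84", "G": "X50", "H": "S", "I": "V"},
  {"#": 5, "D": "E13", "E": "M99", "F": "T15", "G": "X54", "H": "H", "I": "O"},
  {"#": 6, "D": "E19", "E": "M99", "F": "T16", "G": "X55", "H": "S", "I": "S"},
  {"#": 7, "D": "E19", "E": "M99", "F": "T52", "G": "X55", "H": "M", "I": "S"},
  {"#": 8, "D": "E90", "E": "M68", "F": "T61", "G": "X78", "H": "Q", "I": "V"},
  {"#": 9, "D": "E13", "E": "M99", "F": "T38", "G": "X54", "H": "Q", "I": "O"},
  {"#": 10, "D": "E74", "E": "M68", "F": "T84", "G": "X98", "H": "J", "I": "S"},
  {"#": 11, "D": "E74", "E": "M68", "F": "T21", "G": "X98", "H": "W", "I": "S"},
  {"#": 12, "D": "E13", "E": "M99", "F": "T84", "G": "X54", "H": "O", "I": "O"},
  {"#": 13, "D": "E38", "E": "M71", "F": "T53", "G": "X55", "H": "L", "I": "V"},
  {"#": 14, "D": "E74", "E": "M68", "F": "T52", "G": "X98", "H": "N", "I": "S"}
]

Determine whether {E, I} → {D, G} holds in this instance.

No

(E=M68, I=V): rows 1, 8 → {D,G} = (E90, X78), (E90, X78) ✓
(E=M71, I=V): rows 2, 13 → {D,G} = (E38, X55), (E38, X55) ✓
(E=M99, I=V): rows 3, 4 → {D,G} takes values {(E58, X16), (E38, X50)} — violation
(E=M99, I=O): rows 5, 9, 12 → {D,G} = (E13, X54), (E13, X54), (E13, X54) ✓
(E=M99, I=S): rows 6, 7 → {D,G} = (E19, X55), (E19, X55) ✓
(E=M68, I=S): rows 10, 11, 14 → {D,G} = (E74, X98), (E74, X98), (E74, X98) ✓
Two rows agree on {E, I} but differ on {D, G}, so {E, I} → {D, G} does not hold.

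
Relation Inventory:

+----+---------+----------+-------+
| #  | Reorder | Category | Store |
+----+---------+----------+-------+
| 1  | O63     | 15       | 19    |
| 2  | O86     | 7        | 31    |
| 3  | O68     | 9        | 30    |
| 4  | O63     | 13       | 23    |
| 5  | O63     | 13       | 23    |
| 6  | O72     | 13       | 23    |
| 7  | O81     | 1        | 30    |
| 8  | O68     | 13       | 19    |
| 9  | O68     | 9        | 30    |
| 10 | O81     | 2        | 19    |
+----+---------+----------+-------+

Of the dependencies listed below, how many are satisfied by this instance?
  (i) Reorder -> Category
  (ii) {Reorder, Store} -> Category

1

(i) Reorder -> Category: Reorder=O63: rows 1, 4, 5 → Category takes values {15, 13} — violation; Reorder=O68: rows 3, 8, 9 → Category takes values {9, 13} — violation; Reorder=O81: rows 7, 10 → Category takes values {1, 2} — violation — fails.
(ii) {Reorder, Store} -> Category: every LHS value maps to a single RHS value — holds.
1 of the 2 dependencies holds.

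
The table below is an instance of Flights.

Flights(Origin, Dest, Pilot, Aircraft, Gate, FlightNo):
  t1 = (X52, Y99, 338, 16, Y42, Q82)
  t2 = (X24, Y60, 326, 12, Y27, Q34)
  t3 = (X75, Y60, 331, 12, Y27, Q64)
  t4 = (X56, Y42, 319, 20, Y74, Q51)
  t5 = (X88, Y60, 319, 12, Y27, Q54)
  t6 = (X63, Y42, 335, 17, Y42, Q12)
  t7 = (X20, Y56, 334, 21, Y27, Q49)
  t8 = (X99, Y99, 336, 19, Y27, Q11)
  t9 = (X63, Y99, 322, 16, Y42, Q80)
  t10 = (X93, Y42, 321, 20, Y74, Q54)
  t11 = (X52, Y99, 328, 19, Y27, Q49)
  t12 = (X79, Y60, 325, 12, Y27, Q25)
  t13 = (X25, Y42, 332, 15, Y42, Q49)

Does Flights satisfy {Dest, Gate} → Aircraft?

No

(Dest=Y99, Gate=Y42): rows 1, 9 → Aircraft = 16, 16 ✓
(Dest=Y60, Gate=Y27): rows 2, 3, 5, 12 → Aircraft = 12, 12, 12, 12 ✓
(Dest=Y42, Gate=Y74): rows 4, 10 → Aircraft = 20, 20 ✓
(Dest=Y42, Gate=Y42): rows 6, 13 → Aircraft takes values {17, 15} — violation
(Dest=Y56, Gate=Y27): row 7 → Aircraft = 21 ✓
(Dest=Y99, Gate=Y27): rows 8, 11 → Aircraft = 19, 19 ✓
Two rows agree on {Dest, Gate} but differ on Aircraft, so {Dest, Gate} → Aircraft does not hold.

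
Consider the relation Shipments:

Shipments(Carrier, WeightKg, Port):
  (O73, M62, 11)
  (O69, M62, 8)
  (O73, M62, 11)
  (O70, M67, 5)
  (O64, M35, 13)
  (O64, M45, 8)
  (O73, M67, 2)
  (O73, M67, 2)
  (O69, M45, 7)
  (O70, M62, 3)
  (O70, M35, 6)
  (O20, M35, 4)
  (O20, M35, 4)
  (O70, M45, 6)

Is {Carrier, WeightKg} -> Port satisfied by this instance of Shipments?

Yes

(Carrier=O73, WeightKg=M62): 2 rows → Port = 11, 11 ✓
(Carrier=O69, WeightKg=M62): 1 row → Port = 8 ✓
(Carrier=O70, WeightKg=M67): 1 row → Port = 5 ✓
(Carrier=O64, WeightKg=M35): 1 row → Port = 13 ✓
(Carrier=O64, WeightKg=M45): 1 row → Port = 8 ✓
(Carrier=O73, WeightKg=M67): 2 rows → Port = 2, 2 ✓
(Carrier=O69, WeightKg=M45): 1 row → Port = 7 ✓
(Carrier=O70, WeightKg=M62): 1 row → Port = 3 ✓
(Carrier=O70, WeightKg=M35): 1 row → Port = 6 ✓
(Carrier=O20, WeightKg=M35): 2 rows → Port = 4, 4 ✓
(Carrier=O70, WeightKg=M45): 1 row → Port = 6 ✓
Every {Carrier, WeightKg} value is associated with a single Port value, so {Carrier, WeightKg} -> Port holds.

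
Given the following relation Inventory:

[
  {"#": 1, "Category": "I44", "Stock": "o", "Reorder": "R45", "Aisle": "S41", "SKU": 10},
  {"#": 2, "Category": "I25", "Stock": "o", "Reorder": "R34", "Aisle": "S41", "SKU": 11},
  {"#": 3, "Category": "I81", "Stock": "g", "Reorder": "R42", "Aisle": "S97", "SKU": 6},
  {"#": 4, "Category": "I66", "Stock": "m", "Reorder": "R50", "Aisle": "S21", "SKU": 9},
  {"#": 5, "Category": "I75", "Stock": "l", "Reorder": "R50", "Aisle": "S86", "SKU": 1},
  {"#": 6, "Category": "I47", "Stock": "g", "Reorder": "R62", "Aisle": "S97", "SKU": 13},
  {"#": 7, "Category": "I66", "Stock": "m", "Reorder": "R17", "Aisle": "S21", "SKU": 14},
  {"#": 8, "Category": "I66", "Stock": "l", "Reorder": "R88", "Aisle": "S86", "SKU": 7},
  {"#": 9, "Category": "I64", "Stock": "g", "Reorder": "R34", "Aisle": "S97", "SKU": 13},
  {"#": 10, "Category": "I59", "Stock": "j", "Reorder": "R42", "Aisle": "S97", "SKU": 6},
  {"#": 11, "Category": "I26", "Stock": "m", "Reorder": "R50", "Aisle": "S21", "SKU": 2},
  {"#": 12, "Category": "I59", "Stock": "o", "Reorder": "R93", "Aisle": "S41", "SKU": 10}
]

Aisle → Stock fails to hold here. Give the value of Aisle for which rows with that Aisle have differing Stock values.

S97

Aisle=S41: rows 1, 2, 12 → Stock = o, o, o ✓
Aisle=S97: rows 3, 6, 9, 10 → Stock takes values {g, j} — violation
Aisle=S21: rows 4, 7, 11 → Stock = m, m, m ✓
Aisle=S86: rows 5, 8 → Stock = l, l ✓
The only Aisle value with inconsistent Stock is Aisle=S97.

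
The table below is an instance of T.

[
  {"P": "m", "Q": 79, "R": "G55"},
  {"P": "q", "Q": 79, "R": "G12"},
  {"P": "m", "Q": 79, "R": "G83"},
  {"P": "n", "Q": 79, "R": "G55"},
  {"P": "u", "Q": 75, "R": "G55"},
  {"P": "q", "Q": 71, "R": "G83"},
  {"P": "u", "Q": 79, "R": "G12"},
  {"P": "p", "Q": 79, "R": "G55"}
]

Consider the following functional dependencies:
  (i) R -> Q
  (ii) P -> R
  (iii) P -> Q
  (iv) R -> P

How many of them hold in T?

0

(i) R -> Q: R=G55: 4 rows → Q takes values {79, 75} — violation; R=G83: 2 rows → Q takes values {79, 71} — violation — fails.
(ii) P -> R: P=m: 2 rows → R takes values {G55, G83} — violation; P=q: 2 rows → R takes values {G12, G83} — violation; P=u: 2 rows → R takes values {G55, G12} — violation — fails.
(iii) P -> Q: P=q: 2 rows → Q takes values {79, 71} — violation; P=u: 2 rows → Q takes values {75, 79} — violation — fails.
(iv) R -> P: R=G55: 4 rows → P takes values {m, n, u, p} — violation; R=G12: 2 rows → P takes values {q, u} — violation; R=G83: 2 rows → P takes values {m, q} — violation — fails.
None of the 4 dependencies hold.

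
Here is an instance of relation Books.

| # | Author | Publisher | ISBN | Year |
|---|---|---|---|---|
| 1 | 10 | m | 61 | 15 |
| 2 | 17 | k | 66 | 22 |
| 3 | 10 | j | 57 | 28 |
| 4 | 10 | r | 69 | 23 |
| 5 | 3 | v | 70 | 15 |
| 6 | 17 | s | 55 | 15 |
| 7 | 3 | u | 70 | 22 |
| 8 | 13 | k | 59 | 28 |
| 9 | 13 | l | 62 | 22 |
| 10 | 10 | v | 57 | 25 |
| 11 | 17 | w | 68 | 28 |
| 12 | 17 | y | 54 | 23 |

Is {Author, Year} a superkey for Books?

Yes

All 12 rows have distinct {Author, Year} values, so {Author, Year} → (all attributes) holds and {Author, Year} is a superkey.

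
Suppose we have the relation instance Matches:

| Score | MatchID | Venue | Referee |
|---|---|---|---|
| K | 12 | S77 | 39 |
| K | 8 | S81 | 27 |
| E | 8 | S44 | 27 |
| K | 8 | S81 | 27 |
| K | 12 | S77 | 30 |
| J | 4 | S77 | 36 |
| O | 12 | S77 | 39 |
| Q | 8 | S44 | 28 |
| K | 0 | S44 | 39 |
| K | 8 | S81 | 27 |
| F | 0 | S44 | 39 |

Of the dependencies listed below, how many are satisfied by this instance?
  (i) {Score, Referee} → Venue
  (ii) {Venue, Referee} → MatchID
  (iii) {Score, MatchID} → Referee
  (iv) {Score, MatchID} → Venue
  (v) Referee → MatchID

2

(i) {Score, Referee} → Venue: (Score=K, Referee=39): 2 rows → Venue takes values {S77, S44} — violation — fails.
(ii) {Venue, Referee} → MatchID: every LHS value maps to a single RHS value — holds.
(iii) {Score, MatchID} → Referee: (Score=K, MatchID=12): 2 rows → Referee takes values {39, 30} — violation — fails.
(iv) {Score, MatchID} → Venue: every LHS value maps to a single RHS value — holds.
(v) Referee → MatchID: Referee=39: 4 rows → MatchID takes values {12, 0} — violation — fails.
2 of the 5 dependencies hold.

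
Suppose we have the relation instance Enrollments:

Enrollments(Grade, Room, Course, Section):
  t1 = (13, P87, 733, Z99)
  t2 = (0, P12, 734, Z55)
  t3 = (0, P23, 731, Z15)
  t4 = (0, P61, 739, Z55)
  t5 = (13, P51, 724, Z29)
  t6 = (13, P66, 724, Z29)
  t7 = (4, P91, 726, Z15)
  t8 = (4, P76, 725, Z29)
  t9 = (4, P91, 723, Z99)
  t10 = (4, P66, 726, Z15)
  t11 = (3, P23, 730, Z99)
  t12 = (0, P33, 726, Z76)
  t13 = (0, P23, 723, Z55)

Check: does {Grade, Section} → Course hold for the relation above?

No

(Grade=13, Section=Z99): row 1 → Course = 733 ✓
(Grade=0, Section=Z55): rows 2, 4, 13 → Course takes values {734, 739, 723} — violation
(Grade=0, Section=Z15): row 3 → Course = 731 ✓
(Grade=13, Section=Z29): rows 5, 6 → Course = 724, 724 ✓
(Grade=4, Section=Z15): rows 7, 10 → Course = 726, 726 ✓
(Grade=4, Section=Z29): row 8 → Course = 725 ✓
(Grade=4, Section=Z99): row 9 → Course = 723 ✓
(Grade=3, Section=Z99): row 11 → Course = 730 ✓
(Grade=0, Section=Z76): row 12 → Course = 726 ✓
Two rows agree on {Grade, Section} but differ on Course, so {Grade, Section} → Course does not hold.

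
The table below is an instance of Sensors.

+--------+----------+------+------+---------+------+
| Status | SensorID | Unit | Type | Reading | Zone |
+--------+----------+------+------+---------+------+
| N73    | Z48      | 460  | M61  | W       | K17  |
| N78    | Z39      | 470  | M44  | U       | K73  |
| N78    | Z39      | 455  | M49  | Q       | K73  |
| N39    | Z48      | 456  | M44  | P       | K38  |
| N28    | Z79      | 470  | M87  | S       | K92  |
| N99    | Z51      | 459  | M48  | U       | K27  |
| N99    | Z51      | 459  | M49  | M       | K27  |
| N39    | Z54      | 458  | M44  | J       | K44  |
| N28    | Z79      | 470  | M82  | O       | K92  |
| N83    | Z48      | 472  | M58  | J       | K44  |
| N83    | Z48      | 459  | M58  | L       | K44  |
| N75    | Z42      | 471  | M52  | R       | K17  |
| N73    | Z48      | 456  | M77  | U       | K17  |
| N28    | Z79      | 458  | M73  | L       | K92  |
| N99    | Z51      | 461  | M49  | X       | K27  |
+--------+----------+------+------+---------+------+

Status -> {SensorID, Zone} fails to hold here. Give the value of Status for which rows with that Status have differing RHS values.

Status=N73: 2 rows → {SensorID,Zone} = (Z48, K17), (Z48, K17) ✓
Status=N78: 2 rows → {SensorID,Zone} = (Z39, K73), (Z39, K73) ✓
Status=N39: 2 rows → {SensorID,Zone} takes values {(Z48, K38), (Z54, K44)} — violation
Status=N28: 3 rows → {SensorID,Zone} = (Z79, K92), (Z79, K92), (Z79, K92) ✓
Status=N99: 3 rows → {SensorID,Zone} = (Z51, K27), (Z51, K27), (Z51, K27) ✓
Status=N83: 2 rows → {SensorID,Zone} = (Z48, K44), (Z48, K44) ✓
Status=N75: 1 row → {SensorID,Zone} = (Z42, K17) ✓
The only Status value with inconsistent RHS is Status=N39.

N39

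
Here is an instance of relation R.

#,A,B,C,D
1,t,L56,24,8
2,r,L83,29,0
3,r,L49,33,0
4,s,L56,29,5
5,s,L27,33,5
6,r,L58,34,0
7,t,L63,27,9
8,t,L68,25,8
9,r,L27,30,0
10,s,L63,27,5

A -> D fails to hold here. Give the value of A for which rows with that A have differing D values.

A=t: rows 1, 7, 8 → D takes values {8, 9} — violation
A=r: rows 2, 3, 6, 9 → D = 0, 0, 0, 0 ✓
A=s: rows 4, 5, 10 → D = 5, 5, 5 ✓
The only A value with inconsistent D is A=t.

t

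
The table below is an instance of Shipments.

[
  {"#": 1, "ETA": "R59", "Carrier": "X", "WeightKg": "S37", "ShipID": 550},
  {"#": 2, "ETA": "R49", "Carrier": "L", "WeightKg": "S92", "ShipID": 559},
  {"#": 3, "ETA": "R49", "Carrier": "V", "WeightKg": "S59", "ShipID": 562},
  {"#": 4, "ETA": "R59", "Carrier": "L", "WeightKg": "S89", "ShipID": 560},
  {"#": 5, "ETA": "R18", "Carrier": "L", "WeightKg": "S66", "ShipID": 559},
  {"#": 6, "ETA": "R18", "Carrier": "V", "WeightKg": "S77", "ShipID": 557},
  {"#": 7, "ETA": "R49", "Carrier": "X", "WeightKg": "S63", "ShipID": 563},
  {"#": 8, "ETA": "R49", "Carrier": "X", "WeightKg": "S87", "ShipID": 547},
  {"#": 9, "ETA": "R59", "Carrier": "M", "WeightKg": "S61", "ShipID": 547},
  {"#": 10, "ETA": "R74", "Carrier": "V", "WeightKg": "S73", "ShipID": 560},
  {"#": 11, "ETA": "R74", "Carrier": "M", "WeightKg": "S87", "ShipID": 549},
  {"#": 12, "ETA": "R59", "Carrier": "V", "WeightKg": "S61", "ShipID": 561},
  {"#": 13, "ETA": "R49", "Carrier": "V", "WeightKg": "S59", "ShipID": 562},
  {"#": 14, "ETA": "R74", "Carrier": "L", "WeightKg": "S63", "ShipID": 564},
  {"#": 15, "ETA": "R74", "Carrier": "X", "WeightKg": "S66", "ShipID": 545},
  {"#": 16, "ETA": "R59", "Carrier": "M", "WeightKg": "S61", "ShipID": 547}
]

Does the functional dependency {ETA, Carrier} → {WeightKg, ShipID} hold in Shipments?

(ETA=R59, Carrier=X): row 1 → {WeightKg,ShipID} = (S37, 550) ✓
(ETA=R49, Carrier=L): row 2 → {WeightKg,ShipID} = (S92, 559) ✓
(ETA=R49, Carrier=V): rows 3, 13 → {WeightKg,ShipID} = (S59, 562), (S59, 562) ✓
(ETA=R59, Carrier=L): row 4 → {WeightKg,ShipID} = (S89, 560) ✓
(ETA=R18, Carrier=L): row 5 → {WeightKg,ShipID} = (S66, 559) ✓
(ETA=R18, Carrier=V): row 6 → {WeightKg,ShipID} = (S77, 557) ✓
(ETA=R49, Carrier=X): rows 7, 8 → {WeightKg,ShipID} takes values {(S63, 563), (S87, 547)} — violation
(ETA=R59, Carrier=M): rows 9, 16 → {WeightKg,ShipID} = (S61, 547), (S61, 547) ✓
(ETA=R74, Carrier=V): row 10 → {WeightKg,ShipID} = (S73, 560) ✓
(ETA=R74, Carrier=M): row 11 → {WeightKg,ShipID} = (S87, 549) ✓
(ETA=R59, Carrier=V): row 12 → {WeightKg,ShipID} = (S61, 561) ✓
(ETA=R74, Carrier=L): row 14 → {WeightKg,ShipID} = (S63, 564) ✓
(ETA=R74, Carrier=X): row 15 → {WeightKg,ShipID} = (S66, 545) ✓
Two rows agree on {ETA, Carrier} but differ on {WeightKg, ShipID}, so {ETA, Carrier} → {WeightKg, ShipID} does not hold.

No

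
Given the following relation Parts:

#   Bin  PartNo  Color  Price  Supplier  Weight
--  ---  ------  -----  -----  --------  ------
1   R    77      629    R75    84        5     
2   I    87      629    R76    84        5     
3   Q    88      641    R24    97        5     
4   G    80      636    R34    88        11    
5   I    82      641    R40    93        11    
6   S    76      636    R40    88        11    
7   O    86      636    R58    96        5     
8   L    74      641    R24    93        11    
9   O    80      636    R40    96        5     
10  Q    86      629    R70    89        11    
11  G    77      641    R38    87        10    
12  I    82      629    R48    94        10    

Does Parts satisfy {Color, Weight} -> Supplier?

(Color=629, Weight=5): rows 1, 2 → Supplier = 84, 84 ✓
(Color=641, Weight=5): row 3 → Supplier = 97 ✓
(Color=636, Weight=11): rows 4, 6 → Supplier = 88, 88 ✓
(Color=641, Weight=11): rows 5, 8 → Supplier = 93, 93 ✓
(Color=636, Weight=5): rows 7, 9 → Supplier = 96, 96 ✓
(Color=629, Weight=11): row 10 → Supplier = 89 ✓
(Color=641, Weight=10): row 11 → Supplier = 87 ✓
(Color=629, Weight=10): row 12 → Supplier = 94 ✓
Every {Color, Weight} value is associated with a single Supplier value, so {Color, Weight} -> Supplier holds.

Yes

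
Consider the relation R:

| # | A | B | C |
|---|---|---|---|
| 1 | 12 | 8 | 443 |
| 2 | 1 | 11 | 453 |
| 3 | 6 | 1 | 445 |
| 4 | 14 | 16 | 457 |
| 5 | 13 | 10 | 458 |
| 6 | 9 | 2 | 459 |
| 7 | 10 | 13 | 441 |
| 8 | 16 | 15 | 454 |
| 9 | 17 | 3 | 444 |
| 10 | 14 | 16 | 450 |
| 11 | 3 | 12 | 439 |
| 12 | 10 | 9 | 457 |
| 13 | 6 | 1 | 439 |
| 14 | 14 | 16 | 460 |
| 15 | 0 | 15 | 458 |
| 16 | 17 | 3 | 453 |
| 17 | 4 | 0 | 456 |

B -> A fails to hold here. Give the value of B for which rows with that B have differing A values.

B=8: row 1 → A = 12 ✓
B=11: row 2 → A = 1 ✓
B=1: rows 3, 13 → A = 6, 6 ✓
B=16: rows 4, 10, 14 → A = 14, 14, 14 ✓
B=10: row 5 → A = 13 ✓
B=2: row 6 → A = 9 ✓
B=13: row 7 → A = 10 ✓
B=15: rows 8, 15 → A takes values {16, 0} — violation
B=3: rows 9, 16 → A = 17, 17 ✓
B=12: row 11 → A = 3 ✓
B=9: row 12 → A = 10 ✓
B=0: row 17 → A = 4 ✓
The only B value with inconsistent A is B=15.

15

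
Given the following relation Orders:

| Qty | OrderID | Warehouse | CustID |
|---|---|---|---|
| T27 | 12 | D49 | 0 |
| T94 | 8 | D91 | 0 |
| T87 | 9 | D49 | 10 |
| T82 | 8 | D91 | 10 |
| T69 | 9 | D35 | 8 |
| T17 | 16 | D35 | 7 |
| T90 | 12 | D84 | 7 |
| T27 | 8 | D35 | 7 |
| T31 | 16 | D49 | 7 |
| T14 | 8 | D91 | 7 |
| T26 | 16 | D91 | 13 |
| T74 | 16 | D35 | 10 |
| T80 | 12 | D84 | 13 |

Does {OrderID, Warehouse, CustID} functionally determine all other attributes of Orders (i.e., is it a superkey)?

Yes

All 13 rows have distinct {OrderID, Warehouse, CustID} values, so {OrderID, Warehouse, CustID} → (all attributes) holds and {OrderID, Warehouse, CustID} is a superkey.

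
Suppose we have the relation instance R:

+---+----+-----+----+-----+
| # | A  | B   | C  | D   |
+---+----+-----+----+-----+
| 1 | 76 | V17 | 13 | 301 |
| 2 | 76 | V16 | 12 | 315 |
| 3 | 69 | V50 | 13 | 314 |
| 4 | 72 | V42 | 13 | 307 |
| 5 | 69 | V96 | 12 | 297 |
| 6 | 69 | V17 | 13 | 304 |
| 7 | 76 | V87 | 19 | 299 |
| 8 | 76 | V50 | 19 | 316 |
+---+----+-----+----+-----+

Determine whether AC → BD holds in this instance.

(A=76, C=13): row 1 → {B,D} = (V17, 301) ✓
(A=76, C=12): row 2 → {B,D} = (V16, 315) ✓
(A=69, C=13): rows 3, 6 → {B,D} takes values {(V50, 314), (V17, 304)} — violation
(A=72, C=13): row 4 → {B,D} = (V42, 307) ✓
(A=69, C=12): row 5 → {B,D} = (V96, 297) ✓
(A=76, C=19): rows 7, 8 → {B,D} takes values {(V87, 299), (V50, 316)} — violation
Two rows agree on AC but differ on BD, so AC → BD does not hold.

No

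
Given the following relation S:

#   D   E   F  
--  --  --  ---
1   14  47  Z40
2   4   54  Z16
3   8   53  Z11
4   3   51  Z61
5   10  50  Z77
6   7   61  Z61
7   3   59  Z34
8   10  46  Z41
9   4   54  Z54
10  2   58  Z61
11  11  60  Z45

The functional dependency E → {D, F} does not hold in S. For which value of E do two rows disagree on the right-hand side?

E=47: row 1 → {D,F} = (14, Z40) ✓
E=54: rows 2, 9 → {D,F} takes values {(4, Z16), (4, Z54)} — violation
E=53: row 3 → {D,F} = (8, Z11) ✓
E=51: row 4 → {D,F} = (3, Z61) ✓
E=50: row 5 → {D,F} = (10, Z77) ✓
E=61: row 6 → {D,F} = (7, Z61) ✓
E=59: row 7 → {D,F} = (3, Z34) ✓
E=46: row 8 → {D,F} = (10, Z41) ✓
E=58: row 10 → {D,F} = (2, Z61) ✓
E=60: row 11 → {D,F} = (11, Z45) ✓
The only E value with inconsistent RHS is E=54.

54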